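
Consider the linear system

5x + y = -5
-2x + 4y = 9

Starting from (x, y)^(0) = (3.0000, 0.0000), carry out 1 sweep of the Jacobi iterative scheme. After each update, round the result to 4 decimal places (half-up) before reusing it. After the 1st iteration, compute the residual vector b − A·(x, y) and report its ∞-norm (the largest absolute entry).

Iteration 1:
  x = (-5 - (1)·0.0000) / (5) = -1.0000
  y = (9 - (-2)·3.0000) / (4) = 3.7500
Residual b − A·x = (-3.7500, -8.0000); ∞-norm = 8.0000

8.0000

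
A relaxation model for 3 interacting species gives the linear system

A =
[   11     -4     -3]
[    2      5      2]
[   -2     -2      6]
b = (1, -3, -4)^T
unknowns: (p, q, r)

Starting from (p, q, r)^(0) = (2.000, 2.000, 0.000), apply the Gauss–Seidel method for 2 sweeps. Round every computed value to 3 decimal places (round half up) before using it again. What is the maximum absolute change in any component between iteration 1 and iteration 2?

Iteration 1:
  p = (1 - (-4)·2.000 - (-3)·0.000) / (11) = 0.818
  q = (-3 - (2)·0.818 - (2)·0.000) / (5) = -0.927
  r = (-4 - (-2)·0.818 - (-2)·-0.927) / (6) = -0.703
Iteration 2:
  p = (1 - (-4)·-0.927 - (-3)·-0.703) / (11) = -0.438
  q = (-3 - (2)·-0.438 - (2)·-0.703) / (5) = -0.144
  r = (-4 - (-2)·-0.438 - (-2)·-0.144) / (6) = -0.861
Change: (-1.256, 0.783, -0.158) → max |·| = 1.256

1.256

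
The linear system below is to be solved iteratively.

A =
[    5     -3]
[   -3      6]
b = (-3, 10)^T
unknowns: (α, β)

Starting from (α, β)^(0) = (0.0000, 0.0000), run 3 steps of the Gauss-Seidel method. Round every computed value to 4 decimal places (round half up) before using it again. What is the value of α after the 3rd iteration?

0.4660

Iteration 1:
  α = (-3 - (-3)·0.0000) / (5) = -0.6000
  β = (10 - (-3)·-0.6000) / (6) = 1.3667
Iteration 2:
  α = (-3 - (-3)·1.3667) / (5) = 0.2200
  β = (10 - (-3)·0.2200) / (6) = 1.7767
Iteration 3:
  α = (-3 - (-3)·1.7767) / (5) = 0.4660
  β = (10 - (-3)·0.4660) / (6) = 1.8997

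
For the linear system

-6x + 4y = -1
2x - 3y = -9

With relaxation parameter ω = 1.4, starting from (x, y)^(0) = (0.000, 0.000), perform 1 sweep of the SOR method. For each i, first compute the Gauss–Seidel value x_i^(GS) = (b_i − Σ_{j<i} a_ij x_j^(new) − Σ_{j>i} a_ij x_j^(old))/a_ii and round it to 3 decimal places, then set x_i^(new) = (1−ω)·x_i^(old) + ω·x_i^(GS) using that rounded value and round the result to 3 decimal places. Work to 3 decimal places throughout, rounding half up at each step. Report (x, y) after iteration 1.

Iteration 1:
  x: GS value = (-1 - (4)·0.000) / (-6) = 0.167;  x ← (1−ω)·0.000 + ω·0.167 = 0.234
  y: GS value = (-9 - (2)·0.234) / (-3) = 3.156;  y ← (1−ω)·0.000 + ω·3.156 = 4.418

(0.234, 4.418)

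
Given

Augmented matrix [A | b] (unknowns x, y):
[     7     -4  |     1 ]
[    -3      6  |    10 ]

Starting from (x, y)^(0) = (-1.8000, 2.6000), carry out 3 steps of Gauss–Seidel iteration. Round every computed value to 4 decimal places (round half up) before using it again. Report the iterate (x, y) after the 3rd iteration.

Iteration 1:
  x = (1 - (-4)·2.6000) / (7) = 1.6286
  y = (10 - (-3)·1.6286) / (6) = 2.4810
Iteration 2:
  x = (1 - (-4)·2.4810) / (7) = 1.5606
  y = (10 - (-3)·1.5606) / (6) = 2.4470
Iteration 3:
  x = (1 - (-4)·2.4470) / (7) = 1.5411
  y = (10 - (-3)·1.5411) / (6) = 2.4372

(1.5411, 2.4372)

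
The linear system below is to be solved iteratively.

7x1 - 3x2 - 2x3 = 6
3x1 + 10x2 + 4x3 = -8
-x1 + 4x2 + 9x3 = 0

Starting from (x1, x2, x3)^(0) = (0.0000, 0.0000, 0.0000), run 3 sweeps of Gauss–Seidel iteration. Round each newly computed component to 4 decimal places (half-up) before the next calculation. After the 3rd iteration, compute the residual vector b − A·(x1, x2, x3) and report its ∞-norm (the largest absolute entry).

Iteration 1:
  x1 = (6 - (-3)·0.0000 - (-2)·0.0000) / (7) = 0.8571
  x2 = (-8 - (3)·0.8571 - (4)·0.0000) / (10) = -1.0571
  x3 = (0 - (-1)·0.8571 - (4)·-1.0571) / (9) = 0.5651
Iteration 2:
  x1 = (6 - (-3)·-1.0571 - (-2)·0.5651) / (7) = 0.5656
  x2 = (-8 - (3)·0.5656 - (4)·0.5651) / (10) = -1.1957
  x3 = (0 - (-1)·0.5656 - (4)·-1.1957) / (9) = 0.5943
Iteration 3:
  x1 = (6 - (-3)·-1.1957 - (-2)·0.5943) / (7) = 0.5145
  x2 = (-8 - (3)·0.5145 - (4)·0.5943) / (10) = -1.1921
  x3 = (0 - (-1)·0.5145 - (4)·-1.1921) / (9) = 0.5870
Residual b − A·x = (-0.0038, 0.0295, -0.0001); ∞-norm = 0.0295

0.0295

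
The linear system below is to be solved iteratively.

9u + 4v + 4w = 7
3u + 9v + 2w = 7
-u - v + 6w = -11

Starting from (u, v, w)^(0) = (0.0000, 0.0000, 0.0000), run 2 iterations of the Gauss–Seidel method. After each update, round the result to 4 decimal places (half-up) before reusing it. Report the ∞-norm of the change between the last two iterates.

0.4883

Iteration 1:
  u = (7 - (4)·0.0000 - (4)·0.0000) / (9) = 0.7778
  v = (7 - (3)·0.7778 - (2)·0.0000) / (9) = 0.5185
  w = (-11 - (-1)·0.7778 - (-1)·0.5185) / (6) = -1.6173
Iteration 2:
  u = (7 - (4)·0.5185 - (4)·-1.6173) / (9) = 1.2661
  v = (7 - (3)·1.2661 - (2)·-1.6173) / (9) = 0.7151
  w = (-11 - (-1)·1.2661 - (-1)·0.7151) / (6) = -1.5031
Change: (0.4883, 0.1966, 0.1142) → max |·| = 0.4883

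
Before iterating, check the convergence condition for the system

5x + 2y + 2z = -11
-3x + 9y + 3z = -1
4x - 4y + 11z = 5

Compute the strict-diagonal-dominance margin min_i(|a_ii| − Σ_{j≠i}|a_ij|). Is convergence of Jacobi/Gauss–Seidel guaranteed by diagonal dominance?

1

row 1: |5| − (2+2) = 1
row 2: |9| − (3+3) = 3
row 3: |11| − (4+4) = 3
minimum over rows = 1 → strictly diagonally dominant (convergence guaranteed)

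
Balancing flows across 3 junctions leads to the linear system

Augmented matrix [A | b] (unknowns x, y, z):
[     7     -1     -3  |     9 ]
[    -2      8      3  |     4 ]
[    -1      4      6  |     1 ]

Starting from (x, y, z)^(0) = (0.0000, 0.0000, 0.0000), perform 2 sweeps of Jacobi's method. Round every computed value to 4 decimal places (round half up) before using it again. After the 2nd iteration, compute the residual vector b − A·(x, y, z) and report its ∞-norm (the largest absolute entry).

0.8926

Iteration 1:
  x = (9 - (-1)·0.0000 - (-3)·0.0000) / (7) = 1.2857
  y = (4 - (-2)·0.0000 - (3)·0.0000) / (8) = 0.5000
  z = (1 - (-1)·0.0000 - (4)·0.0000) / (6) = 0.1667
Iteration 2:
  x = (9 - (-1)·0.5000 - (-3)·0.1667) / (7) = 1.4286
  y = (4 - (-2)·1.2857 - (3)·0.1667) / (8) = 0.7589
  z = (1 - (-1)·1.2857 - (4)·0.5000) / (6) = 0.0476
Residual b − A·x = (-0.0985, 0.6432, -0.8926); ∞-norm = 0.8926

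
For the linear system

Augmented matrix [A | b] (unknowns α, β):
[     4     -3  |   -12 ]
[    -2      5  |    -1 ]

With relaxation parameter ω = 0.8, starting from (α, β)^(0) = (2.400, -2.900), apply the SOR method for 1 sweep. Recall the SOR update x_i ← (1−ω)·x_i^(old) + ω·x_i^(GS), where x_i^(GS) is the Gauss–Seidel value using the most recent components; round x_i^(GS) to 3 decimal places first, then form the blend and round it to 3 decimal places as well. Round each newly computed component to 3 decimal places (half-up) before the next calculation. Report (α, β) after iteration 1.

(-3.660, -1.911)

Iteration 1:
  α: GS value = (-12 - (-3)·-2.900) / (4) = -5.175;  α ← (1−ω)·2.400 + ω·-5.175 = -3.660
  β: GS value = (-1 - (-2)·-3.660) / (5) = -1.664;  β ← (1−ω)·-2.900 + ω·-1.664 = -1.911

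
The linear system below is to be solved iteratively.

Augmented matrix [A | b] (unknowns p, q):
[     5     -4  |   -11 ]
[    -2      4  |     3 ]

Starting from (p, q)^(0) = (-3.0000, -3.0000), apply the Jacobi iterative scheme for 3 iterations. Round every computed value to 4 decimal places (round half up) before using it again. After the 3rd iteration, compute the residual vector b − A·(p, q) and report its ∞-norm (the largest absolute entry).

Iteration 1:
  p = (-11 - (-4)·-3.0000) / (5) = -4.6000
  q = (3 - (-2)·-3.0000) / (4) = -0.7500
Iteration 2:
  p = (-11 - (-4)·-0.7500) / (5) = -2.8000
  q = (3 - (-2)·-4.6000) / (4) = -1.5500
Iteration 3:
  p = (-11 - (-4)·-1.5500) / (5) = -3.4400
  q = (3 - (-2)·-2.8000) / (4) = -0.6500
Residual b − A·x = (3.6000, -1.2800); ∞-norm = 3.6000

3.6000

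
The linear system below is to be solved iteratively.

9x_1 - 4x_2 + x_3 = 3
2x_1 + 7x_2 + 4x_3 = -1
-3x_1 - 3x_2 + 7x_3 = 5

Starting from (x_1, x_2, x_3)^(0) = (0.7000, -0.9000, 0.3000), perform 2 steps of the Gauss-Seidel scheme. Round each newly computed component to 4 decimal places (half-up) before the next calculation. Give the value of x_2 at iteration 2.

-0.4981

Iteration 1:
  x_1 = (3 - (-4)·-0.9000 - (1)·0.3000) / (9) = -0.1000
  x_2 = (-1 - (2)·-0.1000 - (4)·0.3000) / (7) = -0.2857
  x_3 = (5 - (-3)·-0.1000 - (-3)·-0.2857) / (7) = 0.5490
Iteration 2:
  x_1 = (3 - (-4)·-0.2857 - (1)·0.5490) / (9) = 0.1454
  x_2 = (-1 - (2)·0.1454 - (4)·0.5490) / (7) = -0.4981
  x_3 = (5 - (-3)·0.1454 - (-3)·-0.4981) / (7) = 0.5631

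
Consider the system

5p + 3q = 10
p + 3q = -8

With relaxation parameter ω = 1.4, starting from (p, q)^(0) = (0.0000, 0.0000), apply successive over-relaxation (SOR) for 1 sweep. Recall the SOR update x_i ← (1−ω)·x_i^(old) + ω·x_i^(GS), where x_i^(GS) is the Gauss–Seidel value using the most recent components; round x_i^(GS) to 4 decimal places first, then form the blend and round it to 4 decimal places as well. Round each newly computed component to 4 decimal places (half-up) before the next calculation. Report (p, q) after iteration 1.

(2.8000, -5.0400)

Iteration 1:
  p: GS value = (10 - (3)·0.0000) / (5) = 2.0000;  p ← (1−ω)·0.0000 + ω·2.0000 = 2.8000
  q: GS value = (-8 - (1)·2.8000) / (3) = -3.6000;  q ← (1−ω)·0.0000 + ω·-3.6000 = -5.0400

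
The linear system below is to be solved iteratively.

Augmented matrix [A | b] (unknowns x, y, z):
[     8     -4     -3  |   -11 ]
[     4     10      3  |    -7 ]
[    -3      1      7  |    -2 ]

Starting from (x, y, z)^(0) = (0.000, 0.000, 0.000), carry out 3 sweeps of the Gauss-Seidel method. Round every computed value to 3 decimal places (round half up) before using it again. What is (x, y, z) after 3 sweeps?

(-1.649, 0.284, -1.033)

Iteration 1:
  x = (-11 - (-4)·0.000 - (-3)·0.000) / (8) = -1.375
  y = (-7 - (4)·-1.375 - (3)·0.000) / (10) = -0.150
  z = (-2 - (-3)·-1.375 - (1)·-0.150) / (7) = -0.854
Iteration 2:
  x = (-11 - (-4)·-0.150 - (-3)·-0.854) / (8) = -1.770
  y = (-7 - (4)·-1.770 - (3)·-0.854) / (10) = 0.264
  z = (-2 - (-3)·-1.770 - (1)·0.264) / (7) = -1.082
Iteration 3:
  x = (-11 - (-4)·0.264 - (-3)·-1.082) / (8) = -1.649
  y = (-7 - (4)·-1.649 - (3)·-1.082) / (10) = 0.284
  z = (-2 - (-3)·-1.649 - (1)·0.284) / (7) = -1.033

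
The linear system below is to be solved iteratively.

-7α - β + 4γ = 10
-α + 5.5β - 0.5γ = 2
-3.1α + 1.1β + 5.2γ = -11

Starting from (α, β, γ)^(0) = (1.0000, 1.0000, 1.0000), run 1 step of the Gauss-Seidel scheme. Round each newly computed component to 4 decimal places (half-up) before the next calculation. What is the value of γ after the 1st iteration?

Iteration 1:
  α = (10 - (-1)·1.0000 - (4)·1.0000) / (-7) = -1.0000
  β = (2 - (-1)·-1.0000 - (-0.5)·1.0000) / (5.5) = 0.2727
  γ = (-11 - (-3.1)·-1.0000 - (1.1)·0.2727) / (5.2) = -2.7692

-2.7692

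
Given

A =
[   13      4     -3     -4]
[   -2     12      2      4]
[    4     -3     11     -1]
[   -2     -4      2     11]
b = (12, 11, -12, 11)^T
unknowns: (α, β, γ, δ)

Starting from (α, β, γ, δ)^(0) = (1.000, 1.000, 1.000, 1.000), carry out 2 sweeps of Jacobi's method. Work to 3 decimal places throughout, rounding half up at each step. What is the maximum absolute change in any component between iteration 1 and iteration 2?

0.256

Iteration 1:
  α = (12 - (4)·1.000 - (-3)·1.000 - (-4)·1.000) / (13) = 1.154
  β = (11 - (-2)·1.000 - (2)·1.000 - (4)·1.000) / (12) = 0.583
  γ = (-12 - (4)·1.000 - (-3)·1.000 - (-1)·1.000) / (11) = -1.091
  δ = (11 - (-2)·1.000 - (-4)·1.000 - (2)·1.000) / (11) = 1.364
Iteration 2:
  α = (12 - (4)·0.583 - (-3)·-1.091 - (-4)·1.364) / (13) = 0.912
  β = (11 - (-2)·1.154 - (2)·-1.091 - (4)·1.364) / (12) = 0.836
  γ = (-12 - (4)·1.154 - (-3)·0.583 - (-1)·1.364) / (11) = -1.228
  δ = (11 - (-2)·1.154 - (-4)·0.583 - (2)·-1.091) / (11) = 1.620
Change: (-0.242, 0.253, -0.137, 0.256) → max |·| = 0.256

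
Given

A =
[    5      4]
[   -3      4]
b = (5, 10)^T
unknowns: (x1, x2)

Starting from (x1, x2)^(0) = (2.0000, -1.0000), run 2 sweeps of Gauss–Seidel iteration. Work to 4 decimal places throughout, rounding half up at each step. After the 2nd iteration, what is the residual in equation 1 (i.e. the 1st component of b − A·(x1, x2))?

Iteration 1:
  x1 = (5 - (4)·-1.0000) / (5) = 1.8000
  x2 = (10 - (-3)·1.8000) / (4) = 3.8500
Iteration 2:
  x1 = (5 - (4)·3.8500) / (5) = -2.0800
  x2 = (10 - (-3)·-2.0800) / (4) = 0.9400
Residual b − A·x = (11.6400, 0.0000)

11.6400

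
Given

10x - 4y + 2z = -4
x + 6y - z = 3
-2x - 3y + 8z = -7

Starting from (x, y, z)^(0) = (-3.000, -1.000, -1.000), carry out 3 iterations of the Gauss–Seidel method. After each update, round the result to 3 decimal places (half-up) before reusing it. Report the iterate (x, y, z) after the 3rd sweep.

Iteration 1:
  x = (-4 - (-4)·-1.000 - (2)·-1.000) / (10) = -0.600
  y = (3 - (1)·-0.600 - (-1)·-1.000) / (6) = 0.433
  z = (-7 - (-2)·-0.600 - (-3)·0.433) / (8) = -0.863
Iteration 2:
  x = (-4 - (-4)·0.433 - (2)·-0.863) / (10) = -0.054
  y = (3 - (1)·-0.054 - (-1)·-0.863) / (6) = 0.365
  z = (-7 - (-2)·-0.054 - (-3)·0.365) / (8) = -0.752
Iteration 3:
  x = (-4 - (-4)·0.365 - (2)·-0.752) / (10) = -0.104
  y = (3 - (1)·-0.104 - (-1)·-0.752) / (6) = 0.392
  z = (-7 - (-2)·-0.104 - (-3)·0.392) / (8) = -0.754

(-0.104, 0.392, -0.754)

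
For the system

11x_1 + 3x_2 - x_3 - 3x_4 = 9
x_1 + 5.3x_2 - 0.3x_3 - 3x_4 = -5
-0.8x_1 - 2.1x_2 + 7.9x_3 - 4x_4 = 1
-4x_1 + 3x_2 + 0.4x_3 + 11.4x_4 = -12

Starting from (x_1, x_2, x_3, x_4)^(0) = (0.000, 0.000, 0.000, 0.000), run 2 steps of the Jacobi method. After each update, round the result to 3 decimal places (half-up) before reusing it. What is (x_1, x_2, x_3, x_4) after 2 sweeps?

(0.800, -1.687, -0.574, -0.522)

Iteration 1:
  x_1 = (9 - (3)·0.000 - (-1)·0.000 - (-3)·0.000) / (11) = 0.818
  x_2 = (-5 - (1)·0.000 - (-0.3)·0.000 - (-3)·0.000) / (5.3) = -0.943
  x_3 = (1 - (-0.8)·0.000 - (-2.1)·0.000 - (-4)·0.000) / (7.9) = 0.127
  x_4 = (-12 - (-4)·0.000 - (3)·0.000 - (0.4)·0.000) / (11.4) = -1.053
Iteration 2:
  x_1 = (9 - (3)·-0.943 - (-1)·0.127 - (-3)·-1.053) / (11) = 0.800
  x_2 = (-5 - (1)·0.818 - (-0.3)·0.127 - (-3)·-1.053) / (5.3) = -1.687
  x_3 = (1 - (-0.8)·0.818 - (-2.1)·-0.943 - (-4)·-1.053) / (7.9) = -0.574
  x_4 = (-12 - (-4)·0.818 - (3)·-0.943 - (0.4)·0.127) / (11.4) = -0.522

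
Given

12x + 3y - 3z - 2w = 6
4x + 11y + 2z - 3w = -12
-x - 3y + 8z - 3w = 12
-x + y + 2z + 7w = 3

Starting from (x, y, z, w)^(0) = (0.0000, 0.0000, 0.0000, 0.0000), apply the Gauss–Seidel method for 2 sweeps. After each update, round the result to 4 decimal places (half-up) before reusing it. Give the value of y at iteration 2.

Iteration 1:
  x = (6 - (3)·0.0000 - (-3)·0.0000 - (-2)·0.0000) / (12) = 0.5000
  y = (-12 - (4)·0.5000 - (2)·0.0000 - (-3)·0.0000) / (11) = -1.2727
  z = (12 - (-1)·0.5000 - (-3)·-1.2727 - (-3)·0.0000) / (8) = 1.0852
  w = (3 - (-1)·0.5000 - (1)·-1.2727 - (2)·1.0852) / (7) = 0.3718
Iteration 2:
  x = (6 - (3)·-1.2727 - (-3)·1.0852 - (-2)·0.3718) / (12) = 1.1514
  y = (-12 - (4)·1.1514 - (2)·1.0852 - (-3)·0.3718) / (11) = -1.6055
  z = (12 - (-1)·1.1514 - (-3)·-1.6055 - (-3)·0.3718) / (8) = 1.1813
  w = (3 - (-1)·1.1514 - (1)·-1.6055 - (2)·1.1813) / (7) = 0.4849

-1.6055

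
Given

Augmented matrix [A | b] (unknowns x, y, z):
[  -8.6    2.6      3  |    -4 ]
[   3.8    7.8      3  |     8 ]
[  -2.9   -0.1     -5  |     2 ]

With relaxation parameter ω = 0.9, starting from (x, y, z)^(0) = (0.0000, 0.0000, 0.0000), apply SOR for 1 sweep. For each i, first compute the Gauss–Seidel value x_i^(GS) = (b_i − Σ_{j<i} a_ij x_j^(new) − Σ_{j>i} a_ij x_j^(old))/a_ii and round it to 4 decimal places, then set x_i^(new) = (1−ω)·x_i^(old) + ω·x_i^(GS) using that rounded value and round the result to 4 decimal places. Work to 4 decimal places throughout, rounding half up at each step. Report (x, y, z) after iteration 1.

Iteration 1:
  x: GS value = (-4 - (2.6)·0.0000 - (3)·0.0000) / (-8.6) = 0.4651;  x ← (1−ω)·0.0000 + ω·0.4651 = 0.4186
  y: GS value = (8 - (3.8)·0.4186 - (3)·0.0000) / (7.8) = 0.8217;  y ← (1−ω)·0.0000 + ω·0.8217 = 0.7395
  z: GS value = (2 - (-2.9)·0.4186 - (-0.1)·0.7395) / (-5) = -0.6576;  z ← (1−ω)·0.0000 + ω·-0.6576 = -0.5918

(0.4186, 0.7395, -0.5918)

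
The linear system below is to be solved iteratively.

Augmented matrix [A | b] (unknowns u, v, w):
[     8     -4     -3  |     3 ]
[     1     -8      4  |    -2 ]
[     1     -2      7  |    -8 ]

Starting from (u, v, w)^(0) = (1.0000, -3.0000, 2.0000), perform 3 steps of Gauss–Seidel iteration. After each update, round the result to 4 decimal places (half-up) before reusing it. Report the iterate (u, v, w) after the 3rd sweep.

(-0.1125, -0.3904, -1.2383)

Iteration 1:
  u = (3 - (-4)·-3.0000 - (-3)·2.0000) / (8) = -0.3750
  v = (-2 - (1)·-0.3750 - (4)·2.0000) / (-8) = 1.2031
  w = (-8 - (1)·-0.3750 - (-2)·1.2031) / (7) = -0.7455
Iteration 2:
  u = (3 - (-4)·1.2031 - (-3)·-0.7455) / (8) = 0.6970
  v = (-2 - (1)·0.6970 - (4)·-0.7455) / (-8) = -0.0356
  w = (-8 - (1)·0.6970 - (-2)·-0.0356) / (7) = -1.2526
Iteration 3:
  u = (3 - (-4)·-0.0356 - (-3)·-1.2526) / (8) = -0.1125
  v = (-2 - (1)·-0.1125 - (4)·-1.2526) / (-8) = -0.3904
  w = (-8 - (1)·-0.1125 - (-2)·-0.3904) / (7) = -1.2383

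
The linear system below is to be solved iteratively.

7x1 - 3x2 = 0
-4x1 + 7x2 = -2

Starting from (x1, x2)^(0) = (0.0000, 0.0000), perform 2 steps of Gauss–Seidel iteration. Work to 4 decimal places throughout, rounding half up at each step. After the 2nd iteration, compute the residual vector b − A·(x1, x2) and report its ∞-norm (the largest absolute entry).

0.2103

Iteration 1:
  x1 = (0 - (-3)·0.0000) / (7) = 0.0000
  x2 = (-2 - (-4)·0.0000) / (7) = -0.2857
Iteration 2:
  x1 = (0 - (-3)·-0.2857) / (7) = -0.1224
  x2 = (-2 - (-4)·-0.1224) / (7) = -0.3557
Residual b − A·x = (-0.2103, 0.0003); ∞-norm = 0.2103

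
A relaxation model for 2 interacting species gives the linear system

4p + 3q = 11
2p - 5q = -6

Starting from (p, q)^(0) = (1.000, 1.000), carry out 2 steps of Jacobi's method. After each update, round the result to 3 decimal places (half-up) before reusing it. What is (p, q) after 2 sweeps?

(1.550, 2.000)

Iteration 1:
  p = (11 - (3)·1.000) / (4) = 2.000
  q = (-6 - (2)·1.000) / (-5) = 1.600
Iteration 2:
  p = (11 - (3)·1.600) / (4) = 1.550
  q = (-6 - (2)·2.000) / (-5) = 2.000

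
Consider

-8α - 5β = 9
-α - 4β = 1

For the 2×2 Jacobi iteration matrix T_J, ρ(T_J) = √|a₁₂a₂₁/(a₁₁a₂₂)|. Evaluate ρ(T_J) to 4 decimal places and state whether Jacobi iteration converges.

a₁₂a₂₁/(a₁₁a₂₂) = (-5)·(-1) / ((-8)·(-4)) = 0.156250
ρ = √|0.156250| = √0.156250 = 0.3953
ρ < 1, so Jacobi converges

0.3953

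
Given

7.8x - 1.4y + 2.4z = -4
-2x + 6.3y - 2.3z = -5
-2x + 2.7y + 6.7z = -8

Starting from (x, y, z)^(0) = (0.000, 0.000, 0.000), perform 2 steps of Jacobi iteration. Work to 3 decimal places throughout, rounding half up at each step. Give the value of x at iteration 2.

Iteration 1:
  x = (-4 - (-1.4)·0.000 - (2.4)·0.000) / (7.8) = -0.513
  y = (-5 - (-2)·0.000 - (-2.3)·0.000) / (6.3) = -0.794
  z = (-8 - (-2)·0.000 - (2.7)·0.000) / (6.7) = -1.194
Iteration 2:
  x = (-4 - (-1.4)·-0.794 - (2.4)·-1.194) / (7.8) = -0.288
  y = (-5 - (-2)·-0.513 - (-2.3)·-1.194) / (6.3) = -1.392
  z = (-8 - (-2)·-0.513 - (2.7)·-0.794) / (6.7) = -1.027

-0.288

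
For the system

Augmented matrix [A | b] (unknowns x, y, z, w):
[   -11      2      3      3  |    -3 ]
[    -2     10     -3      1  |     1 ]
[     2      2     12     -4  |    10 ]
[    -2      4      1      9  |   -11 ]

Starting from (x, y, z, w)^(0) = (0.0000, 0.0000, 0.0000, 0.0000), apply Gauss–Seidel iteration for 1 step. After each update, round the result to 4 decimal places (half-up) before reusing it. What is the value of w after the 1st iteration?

-1.3150

Iteration 1:
  x = (-3 - (2)·0.0000 - (3)·0.0000 - (3)·0.0000) / (-11) = 0.2727
  y = (1 - (-2)·0.2727 - (-3)·0.0000 - (1)·0.0000) / (10) = 0.1545
  z = (10 - (2)·0.2727 - (2)·0.1545 - (-4)·0.0000) / (12) = 0.7621
  w = (-11 - (-2)·0.2727 - (4)·0.1545 - (1)·0.7621) / (9) = -1.3150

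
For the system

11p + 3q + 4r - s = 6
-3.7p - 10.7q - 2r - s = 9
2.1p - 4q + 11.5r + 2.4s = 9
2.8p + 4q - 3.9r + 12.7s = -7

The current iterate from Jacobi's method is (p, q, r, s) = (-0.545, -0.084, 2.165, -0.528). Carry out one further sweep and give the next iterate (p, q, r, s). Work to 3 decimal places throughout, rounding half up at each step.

One sweep:
  p = (6 - (3)·-0.084 - (4)·2.165 - (-1)·-0.528) / (11) = -0.267
  q = (9 - (-3.7)·-0.545 - (-2)·2.165 - (-1)·-0.528) / (-10.7) = -1.008
  r = (9 - (2.1)·-0.545 - (-4)·-0.084 - (2.4)·-0.528) / (11.5) = 0.963
  s = (-7 - (2.8)·-0.545 - (4)·-0.084 - (-3.9)·2.165) / (12.7) = 0.260

(-0.267, -1.008, 0.963, 0.260)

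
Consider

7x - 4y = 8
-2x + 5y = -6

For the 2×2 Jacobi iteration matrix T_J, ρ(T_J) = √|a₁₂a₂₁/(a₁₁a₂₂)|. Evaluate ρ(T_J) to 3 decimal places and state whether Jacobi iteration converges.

a₁₂a₂₁/(a₁₁a₂₂) = (-4)·(-2) / ((7)·(5)) = 0.228571
ρ = √|0.228571| = √0.228571 = 0.478
ρ < 1, so Jacobi converges

0.478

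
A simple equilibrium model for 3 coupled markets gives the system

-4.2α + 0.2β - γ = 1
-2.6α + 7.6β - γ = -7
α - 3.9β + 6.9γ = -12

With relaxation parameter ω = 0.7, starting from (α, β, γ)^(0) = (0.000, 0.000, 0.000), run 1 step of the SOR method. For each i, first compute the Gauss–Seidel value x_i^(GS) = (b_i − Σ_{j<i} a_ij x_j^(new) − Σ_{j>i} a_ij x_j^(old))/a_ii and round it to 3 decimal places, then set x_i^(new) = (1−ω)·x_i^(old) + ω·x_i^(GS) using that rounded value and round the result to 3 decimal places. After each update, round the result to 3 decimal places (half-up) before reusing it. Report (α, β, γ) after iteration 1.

Iteration 1:
  α: GS value = (1 - (0.2)·0.000 - (-1)·0.000) / (-4.2) = -0.238;  α ← (1−ω)·0.000 + ω·-0.238 = -0.167
  β: GS value = (-7 - (-2.6)·-0.167 - (-1)·0.000) / (7.6) = -0.978;  β ← (1−ω)·0.000 + ω·-0.978 = -0.685
  γ: GS value = (-12 - (1)·-0.167 - (-3.9)·-0.685) / (6.9) = -2.102;  γ ← (1−ω)·0.000 + ω·-2.102 = -1.471

(-0.167, -0.685, -1.471)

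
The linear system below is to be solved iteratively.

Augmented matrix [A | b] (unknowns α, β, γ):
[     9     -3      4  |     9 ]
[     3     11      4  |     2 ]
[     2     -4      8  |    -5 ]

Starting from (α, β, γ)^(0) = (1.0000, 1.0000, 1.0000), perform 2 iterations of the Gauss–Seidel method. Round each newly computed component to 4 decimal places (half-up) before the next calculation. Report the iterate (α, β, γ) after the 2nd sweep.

Iteration 1:
  α = (9 - (-3)·1.0000 - (4)·1.0000) / (9) = 0.8889
  β = (2 - (3)·0.8889 - (4)·1.0000) / (11) = -0.4242
  γ = (-5 - (2)·0.8889 - (-4)·-0.4242) / (8) = -1.0593
Iteration 2:
  α = (9 - (-3)·-0.4242 - (4)·-1.0593) / (9) = 1.3294
  β = (2 - (3)·1.3294 - (4)·-1.0593) / (11) = 0.2045
  γ = (-5 - (2)·1.3294 - (-4)·0.2045) / (8) = -0.8551

(1.3294, 0.2045, -0.8551)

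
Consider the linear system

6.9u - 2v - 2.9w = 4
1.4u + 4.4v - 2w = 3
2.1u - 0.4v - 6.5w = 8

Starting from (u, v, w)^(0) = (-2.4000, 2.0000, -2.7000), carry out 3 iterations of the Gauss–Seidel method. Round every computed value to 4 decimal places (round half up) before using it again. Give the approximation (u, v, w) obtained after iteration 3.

(0.0956, 0.0755, -1.2045)

Iteration 1:
  u = (4 - (-2)·2.0000 - (-2.9)·-2.7000) / (6.9) = 0.0246
  v = (3 - (1.4)·0.0246 - (-2)·-2.7000) / (4.4) = -0.5533
  w = (8 - (2.1)·0.0246 - (-0.4)·-0.5533) / (-6.5) = -1.1888
Iteration 2:
  u = (4 - (-2)·-0.5533 - (-2.9)·-1.1888) / (6.9) = -0.0803
  v = (3 - (1.4)·-0.0803 - (-2)·-1.1888) / (4.4) = 0.1670
  w = (8 - (2.1)·-0.0803 - (-0.4)·0.1670) / (-6.5) = -1.2670
Iteration 3:
  u = (4 - (-2)·0.1670 - (-2.9)·-1.2670) / (6.9) = 0.0956
  v = (3 - (1.4)·0.0956 - (-2)·-1.2670) / (4.4) = 0.0755
  w = (8 - (2.1)·0.0956 - (-0.4)·0.0755) / (-6.5) = -1.2045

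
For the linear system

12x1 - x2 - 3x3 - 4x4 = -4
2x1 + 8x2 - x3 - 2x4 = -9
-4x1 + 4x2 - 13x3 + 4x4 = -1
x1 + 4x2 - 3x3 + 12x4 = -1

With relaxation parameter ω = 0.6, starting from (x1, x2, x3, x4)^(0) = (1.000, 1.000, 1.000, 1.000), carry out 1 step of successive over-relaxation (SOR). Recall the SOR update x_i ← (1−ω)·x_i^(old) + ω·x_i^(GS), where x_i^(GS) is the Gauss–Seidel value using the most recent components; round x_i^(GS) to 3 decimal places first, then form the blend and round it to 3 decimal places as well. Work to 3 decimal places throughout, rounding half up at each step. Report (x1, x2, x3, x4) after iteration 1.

Iteration 1:
  x1: GS value = (-4 - (-1)·1.000 - (-3)·1.000 - (-4)·1.000) / (12) = 0.333;  x1 ← (1−ω)·1.000 + ω·0.333 = 0.600
  x2: GS value = (-9 - (2)·0.600 - (-1)·1.000 - (-2)·1.000) / (8) = -0.900;  x2 ← (1−ω)·1.000 + ω·-0.900 = -0.140
  x3: GS value = (-1 - (-4)·0.600 - (4)·-0.140 - (4)·1.000) / (-13) = 0.157;  x3 ← (1−ω)·1.000 + ω·0.157 = 0.494
  x4: GS value = (-1 - (1)·0.600 - (4)·-0.140 - (-3)·0.494) / (12) = 0.037;  x4 ← (1−ω)·1.000 + ω·0.037 = 0.422

(0.600, -0.140, 0.494, 0.422)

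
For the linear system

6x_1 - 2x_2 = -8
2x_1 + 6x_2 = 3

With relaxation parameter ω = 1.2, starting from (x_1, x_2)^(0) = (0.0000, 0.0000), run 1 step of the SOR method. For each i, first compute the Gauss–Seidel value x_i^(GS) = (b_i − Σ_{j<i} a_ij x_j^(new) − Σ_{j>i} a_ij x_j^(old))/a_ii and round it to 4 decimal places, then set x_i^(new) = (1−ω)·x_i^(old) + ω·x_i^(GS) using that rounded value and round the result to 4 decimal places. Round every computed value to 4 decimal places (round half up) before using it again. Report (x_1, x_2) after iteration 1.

(-1.6000, 1.2400)

Iteration 1:
  x_1: GS value = (-8 - (-2)·0.0000) / (6) = -1.3333;  x_1 ← (1−ω)·0.0000 + ω·-1.3333 = -1.6000
  x_2: GS value = (3 - (2)·-1.6000) / (6) = 1.0333;  x_2 ← (1−ω)·0.0000 + ω·1.0333 = 1.2400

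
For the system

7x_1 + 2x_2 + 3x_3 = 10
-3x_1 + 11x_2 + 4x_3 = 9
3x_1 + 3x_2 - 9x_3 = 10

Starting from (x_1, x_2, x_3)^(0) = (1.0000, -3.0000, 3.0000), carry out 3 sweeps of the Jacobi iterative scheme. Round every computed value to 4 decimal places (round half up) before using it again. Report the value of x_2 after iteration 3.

Iteration 1:
  x_1 = (10 - (2)·-3.0000 - (3)·3.0000) / (7) = 1.0000
  x_2 = (9 - (-3)·1.0000 - (4)·3.0000) / (11) = 0.0000
  x_3 = (10 - (3)·1.0000 - (3)·-3.0000) / (-9) = -1.7778
Iteration 2:
  x_1 = (10 - (2)·0.0000 - (3)·-1.7778) / (7) = 2.1905
  x_2 = (9 - (-3)·1.0000 - (4)·-1.7778) / (11) = 1.7374
  x_3 = (10 - (3)·1.0000 - (3)·0.0000) / (-9) = -0.7778
Iteration 3:
  x_1 = (10 - (2)·1.7374 - (3)·-0.7778) / (7) = 1.2655
  x_2 = (9 - (-3)·2.1905 - (4)·-0.7778) / (11) = 1.6984
  x_3 = (10 - (3)·2.1905 - (3)·1.7374) / (-9) = 0.1982

1.6984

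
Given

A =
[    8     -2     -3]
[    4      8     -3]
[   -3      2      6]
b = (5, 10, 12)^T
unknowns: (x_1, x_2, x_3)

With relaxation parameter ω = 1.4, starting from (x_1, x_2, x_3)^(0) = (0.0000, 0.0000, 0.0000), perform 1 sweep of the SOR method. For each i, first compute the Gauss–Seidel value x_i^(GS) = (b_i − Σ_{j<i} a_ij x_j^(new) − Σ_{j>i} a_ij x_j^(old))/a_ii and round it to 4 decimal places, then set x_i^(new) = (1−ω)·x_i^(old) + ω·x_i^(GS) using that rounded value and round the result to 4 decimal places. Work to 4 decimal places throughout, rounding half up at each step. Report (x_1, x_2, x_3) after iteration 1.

(0.8750, 1.1375, 2.8816)

Iteration 1:
  x_1: GS value = (5 - (-2)·0.0000 - (-3)·0.0000) / (8) = 0.6250;  x_1 ← (1−ω)·0.0000 + ω·0.6250 = 0.8750
  x_2: GS value = (10 - (4)·0.8750 - (-3)·0.0000) / (8) = 0.8125;  x_2 ← (1−ω)·0.0000 + ω·0.8125 = 1.1375
  x_3: GS value = (12 - (-3)·0.8750 - (2)·1.1375) / (6) = 2.0583;  x_3 ← (1−ω)·0.0000 + ω·2.0583 = 2.8816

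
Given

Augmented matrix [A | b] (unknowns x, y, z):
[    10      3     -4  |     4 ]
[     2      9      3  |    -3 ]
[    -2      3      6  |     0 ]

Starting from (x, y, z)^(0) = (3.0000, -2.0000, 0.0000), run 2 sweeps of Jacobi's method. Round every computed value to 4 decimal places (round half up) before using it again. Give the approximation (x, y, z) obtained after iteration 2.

(1.5000, -1.2222, 0.8333)

Iteration 1:
  x = (4 - (3)·-2.0000 - (-4)·0.0000) / (10) = 1.0000
  y = (-3 - (2)·3.0000 - (3)·0.0000) / (9) = -1.0000
  z = (0 - (-2)·3.0000 - (3)·-2.0000) / (6) = 2.0000
Iteration 2:
  x = (4 - (3)·-1.0000 - (-4)·2.0000) / (10) = 1.5000
  y = (-3 - (2)·1.0000 - (3)·2.0000) / (9) = -1.2222
  z = (0 - (-2)·1.0000 - (3)·-1.0000) / (6) = 0.8333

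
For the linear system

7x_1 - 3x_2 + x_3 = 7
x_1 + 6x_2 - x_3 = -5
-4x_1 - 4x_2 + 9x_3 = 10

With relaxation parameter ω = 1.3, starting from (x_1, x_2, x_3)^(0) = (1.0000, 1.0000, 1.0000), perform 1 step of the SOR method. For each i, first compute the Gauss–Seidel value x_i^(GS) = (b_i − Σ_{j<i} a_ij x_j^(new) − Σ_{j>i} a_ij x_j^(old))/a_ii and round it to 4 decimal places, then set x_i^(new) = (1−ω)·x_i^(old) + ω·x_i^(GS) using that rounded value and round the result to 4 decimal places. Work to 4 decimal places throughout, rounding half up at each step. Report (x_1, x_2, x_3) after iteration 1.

Iteration 1:
  x_1: GS value = (7 - (-3)·1.0000 - (1)·1.0000) / (7) = 1.2857;  x_1 ← (1−ω)·1.0000 + ω·1.2857 = 1.3714
  x_2: GS value = (-5 - (1)·1.3714 - (-1)·1.0000) / (6) = -0.8952;  x_2 ← (1−ω)·1.0000 + ω·-0.8952 = -1.4638
  x_3: GS value = (10 - (-4)·1.3714 - (-4)·-1.4638) / (9) = 1.0700;  x_3 ← (1−ω)·1.0000 + ω·1.0700 = 1.0910

(1.3714, -1.4638, 1.0910)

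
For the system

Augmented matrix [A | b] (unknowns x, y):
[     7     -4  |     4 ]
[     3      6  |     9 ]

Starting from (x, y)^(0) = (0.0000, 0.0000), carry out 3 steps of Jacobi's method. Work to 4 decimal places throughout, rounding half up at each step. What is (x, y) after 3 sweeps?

Iteration 1:
  x = (4 - (-4)·0.0000) / (7) = 0.5714
  y = (9 - (3)·0.0000) / (6) = 1.5000
Iteration 2:
  x = (4 - (-4)·1.5000) / (7) = 1.4286
  y = (9 - (3)·0.5714) / (6) = 1.2143
Iteration 3:
  x = (4 - (-4)·1.2143) / (7) = 1.2653
  y = (9 - (3)·1.4286) / (6) = 0.7857

(1.2653, 0.7857)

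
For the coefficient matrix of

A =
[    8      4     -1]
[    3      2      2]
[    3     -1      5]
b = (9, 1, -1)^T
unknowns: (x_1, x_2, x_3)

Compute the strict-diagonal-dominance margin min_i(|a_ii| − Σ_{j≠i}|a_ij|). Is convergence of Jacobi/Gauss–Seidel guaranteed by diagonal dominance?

row 1: |8| − (4+1) = 3
row 2: |2| − (3+2) = -3
row 3: |5| − (3+1) = 1
minimum over rows = -3 → not strictly diagonally dominant

-3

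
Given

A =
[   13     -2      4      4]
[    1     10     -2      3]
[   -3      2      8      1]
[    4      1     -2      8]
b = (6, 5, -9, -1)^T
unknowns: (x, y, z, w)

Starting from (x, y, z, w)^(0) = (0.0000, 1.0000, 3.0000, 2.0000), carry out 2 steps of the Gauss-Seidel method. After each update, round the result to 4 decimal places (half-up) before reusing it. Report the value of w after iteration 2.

Iteration 1:
  x = (6 - (-2)·1.0000 - (4)·3.0000 - (4)·2.0000) / (13) = -0.9231
  y = (5 - (1)·-0.9231 - (-2)·3.0000 - (3)·2.0000) / (10) = 0.5923
  z = (-9 - (-3)·-0.9231 - (2)·0.5923 - (1)·2.0000) / (8) = -1.8692
  w = (-1 - (4)·-0.9231 - (1)·0.5923 - (-2)·-1.8692) / (8) = -0.2048
Iteration 2:
  x = (6 - (-2)·0.5923 - (4)·-1.8692 - (4)·-0.2048) / (13) = 1.1908
  y = (5 - (1)·1.1908 - (-2)·-1.8692 - (3)·-0.2048) / (10) = 0.0685
  z = (-9 - (-3)·1.1908 - (2)·0.0685 - (1)·-0.2048) / (8) = -0.6700
  w = (-1 - (4)·1.1908 - (1)·0.0685 - (-2)·-0.6700) / (8) = -0.8965

-0.8965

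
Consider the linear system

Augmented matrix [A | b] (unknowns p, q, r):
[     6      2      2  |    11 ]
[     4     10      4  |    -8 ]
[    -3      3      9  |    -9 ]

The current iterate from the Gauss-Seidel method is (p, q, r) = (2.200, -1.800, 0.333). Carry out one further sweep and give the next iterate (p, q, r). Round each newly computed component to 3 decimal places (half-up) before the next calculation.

One sweep:
  p = (11 - (2)·-1.800 - (2)·0.333) / (6) = 2.322
  q = (-8 - (4)·2.322 - (4)·0.333) / (10) = -1.862
  r = (-9 - (-3)·2.322 - (3)·-1.862) / (9) = 0.395

(2.322, -1.862, 0.395)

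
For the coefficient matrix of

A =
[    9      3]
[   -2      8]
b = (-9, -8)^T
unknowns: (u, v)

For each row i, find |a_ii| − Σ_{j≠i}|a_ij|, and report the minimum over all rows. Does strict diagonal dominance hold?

6

row 1: |9| − (3) = 6
row 2: |8| − (2) = 6
minimum over rows = 6 → strictly diagonally dominant (convergence guaranteed)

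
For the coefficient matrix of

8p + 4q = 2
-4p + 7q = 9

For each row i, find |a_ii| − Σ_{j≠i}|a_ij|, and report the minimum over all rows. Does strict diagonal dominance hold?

3

row 1: |8| − (4) = 4
row 2: |7| − (4) = 3
minimum over rows = 3 → strictly diagonally dominant (convergence guaranteed)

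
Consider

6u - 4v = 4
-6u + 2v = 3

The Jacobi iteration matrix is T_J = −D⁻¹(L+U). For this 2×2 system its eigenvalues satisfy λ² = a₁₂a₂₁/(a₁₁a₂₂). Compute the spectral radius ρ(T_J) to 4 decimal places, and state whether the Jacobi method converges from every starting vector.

a₁₂a₂₁/(a₁₁a₂₂) = (-4)·(-6) / ((6)·(2)) = 2.000000
ρ = √|2.000000| = √2.000000 = 1.4142
ρ > 1, so Jacobi diverges

1.4142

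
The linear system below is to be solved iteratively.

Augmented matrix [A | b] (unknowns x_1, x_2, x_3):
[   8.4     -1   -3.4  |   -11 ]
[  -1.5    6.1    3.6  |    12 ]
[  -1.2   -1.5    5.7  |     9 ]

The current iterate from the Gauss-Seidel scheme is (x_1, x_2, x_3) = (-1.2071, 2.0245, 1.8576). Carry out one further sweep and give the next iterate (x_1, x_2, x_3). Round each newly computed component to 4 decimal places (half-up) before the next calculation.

One sweep:
  x_1 = (-11 - (-1)·2.0245 - (-3.4)·1.8576) / (8.4) = -0.3166
  x_2 = (12 - (-1.5)·-0.3166 - (3.6)·1.8576) / (6.1) = 0.7931
  x_3 = (9 - (-1.2)·-0.3166 - (-1.5)·0.7931) / (5.7) = 1.7210

(-0.3166, 0.7931, 1.7210)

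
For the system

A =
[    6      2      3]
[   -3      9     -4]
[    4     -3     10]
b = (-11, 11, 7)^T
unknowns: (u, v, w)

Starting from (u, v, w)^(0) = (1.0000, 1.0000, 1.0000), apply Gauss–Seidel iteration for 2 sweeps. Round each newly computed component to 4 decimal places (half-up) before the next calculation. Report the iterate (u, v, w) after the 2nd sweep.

Iteration 1:
  u = (-11 - (2)·1.0000 - (3)·1.0000) / (6) = -2.6667
  v = (11 - (-3)·-2.6667 - (-4)·1.0000) / (9) = 0.7778
  w = (7 - (4)·-2.6667 - (-3)·0.7778) / (10) = 2.0000
Iteration 2:
  u = (-11 - (2)·0.7778 - (3)·2.0000) / (6) = -3.0926
  v = (11 - (-3)·-3.0926 - (-4)·2.0000) / (9) = 1.0802
  w = (7 - (4)·-3.0926 - (-3)·1.0802) / (10) = 2.2611

(-3.0926, 1.0802, 2.2611)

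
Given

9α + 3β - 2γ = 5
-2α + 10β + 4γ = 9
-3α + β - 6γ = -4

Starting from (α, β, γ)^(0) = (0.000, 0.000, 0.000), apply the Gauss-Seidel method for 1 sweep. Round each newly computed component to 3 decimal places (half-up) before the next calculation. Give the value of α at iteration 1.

Iteration 1:
  α = (5 - (3)·0.000 - (-2)·0.000) / (9) = 0.556
  β = (9 - (-2)·0.556 - (4)·0.000) / (10) = 1.011
  γ = (-4 - (-3)·0.556 - (1)·1.011) / (-6) = 0.557

0.556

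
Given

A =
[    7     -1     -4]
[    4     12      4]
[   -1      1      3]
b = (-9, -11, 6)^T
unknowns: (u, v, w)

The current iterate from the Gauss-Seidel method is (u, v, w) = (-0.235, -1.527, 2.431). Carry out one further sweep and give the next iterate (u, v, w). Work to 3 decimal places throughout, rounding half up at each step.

One sweep:
  u = (-9 - (-1)·-1.527 - (-4)·2.431) / (7) = -0.115
  v = (-11 - (4)·-0.115 - (4)·2.431) / (12) = -1.689
  w = (6 - (-1)·-0.115 - (1)·-1.689) / (3) = 2.525

(-0.115, -1.689, 2.525)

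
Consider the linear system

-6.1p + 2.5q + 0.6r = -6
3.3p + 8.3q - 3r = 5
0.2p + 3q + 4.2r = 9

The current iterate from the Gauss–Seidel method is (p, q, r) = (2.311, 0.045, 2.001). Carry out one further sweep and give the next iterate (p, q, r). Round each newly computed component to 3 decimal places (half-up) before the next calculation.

(1.199, 0.849, 1.479)

One sweep:
  p = (-6 - (2.5)·0.045 - (0.6)·2.001) / (-6.1) = 1.199
  q = (5 - (3.3)·1.199 - (-3)·2.001) / (8.3) = 0.849
  r = (9 - (0.2)·1.199 - (3)·0.849) / (4.2) = 1.479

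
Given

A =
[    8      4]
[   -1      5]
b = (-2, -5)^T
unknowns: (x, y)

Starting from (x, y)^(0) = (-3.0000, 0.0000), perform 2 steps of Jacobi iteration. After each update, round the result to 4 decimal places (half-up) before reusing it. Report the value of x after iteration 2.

Iteration 1:
  x = (-2 - (4)·0.0000) / (8) = -0.2500
  y = (-5 - (-1)·-3.0000) / (5) = -1.6000
Iteration 2:
  x = (-2 - (4)·-1.6000) / (8) = 0.5500
  y = (-5 - (-1)·-0.2500) / (5) = -1.0500

0.5500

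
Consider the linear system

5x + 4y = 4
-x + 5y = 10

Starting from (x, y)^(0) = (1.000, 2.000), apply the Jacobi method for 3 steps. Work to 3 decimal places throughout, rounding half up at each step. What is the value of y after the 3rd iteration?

Iteration 1:
  x = (4 - (4)·2.000) / (5) = -0.800
  y = (10 - (-1)·1.000) / (5) = 2.200
Iteration 2:
  x = (4 - (4)·2.200) / (5) = -0.960
  y = (10 - (-1)·-0.800) / (5) = 1.840
Iteration 3:
  x = (4 - (4)·1.840) / (5) = -0.672
  y = (10 - (-1)·-0.960) / (5) = 1.808

1.808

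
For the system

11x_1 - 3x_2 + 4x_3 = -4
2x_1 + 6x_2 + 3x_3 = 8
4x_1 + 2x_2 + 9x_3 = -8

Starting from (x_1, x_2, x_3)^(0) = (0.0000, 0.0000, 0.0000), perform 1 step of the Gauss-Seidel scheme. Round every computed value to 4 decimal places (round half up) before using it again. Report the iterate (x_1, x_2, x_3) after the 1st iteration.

Iteration 1:
  x_1 = (-4 - (-3)·0.0000 - (4)·0.0000) / (11) = -0.3636
  x_2 = (8 - (2)·-0.3636 - (3)·0.0000) / (6) = 1.4545
  x_3 = (-8 - (4)·-0.3636 - (2)·1.4545) / (9) = -1.0505

(-0.3636, 1.4545, -1.0505)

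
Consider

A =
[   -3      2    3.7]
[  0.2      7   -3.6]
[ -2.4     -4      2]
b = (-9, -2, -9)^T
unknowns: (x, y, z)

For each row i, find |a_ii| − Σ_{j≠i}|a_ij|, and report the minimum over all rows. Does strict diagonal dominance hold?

-4.4

row 1: |-3| − (2+3.7) = -2.7
row 2: |7| − (0.2+3.6) = 3.2
row 3: |2| − (2.4+4) = -4.4
minimum over rows = -4.4 → not strictly diagonally dominant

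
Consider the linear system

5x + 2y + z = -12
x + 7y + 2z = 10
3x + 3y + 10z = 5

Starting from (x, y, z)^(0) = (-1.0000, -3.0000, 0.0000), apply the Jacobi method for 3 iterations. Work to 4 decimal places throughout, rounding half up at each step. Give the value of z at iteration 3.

Iteration 1:
  x = (-12 - (2)·-3.0000 - (1)·0.0000) / (5) = -1.2000
  y = (10 - (1)·-1.0000 - (2)·0.0000) / (7) = 1.5714
  z = (5 - (3)·-1.0000 - (3)·-3.0000) / (10) = 1.7000
Iteration 2:
  x = (-12 - (2)·1.5714 - (1)·1.7000) / (5) = -3.3686
  y = (10 - (1)·-1.2000 - (2)·1.7000) / (7) = 1.1143
  z = (5 - (3)·-1.2000 - (3)·1.5714) / (10) = 0.3886
Iteration 3:
  x = (-12 - (2)·1.1143 - (1)·0.3886) / (5) = -2.9234
  y = (10 - (1)·-3.3686 - (2)·0.3886) / (7) = 1.7988
  z = (5 - (3)·-3.3686 - (3)·1.1143) / (10) = 1.1763

1.1763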